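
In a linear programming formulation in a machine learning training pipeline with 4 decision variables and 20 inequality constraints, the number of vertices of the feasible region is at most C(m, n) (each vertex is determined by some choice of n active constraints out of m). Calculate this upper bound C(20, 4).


Each vertex corresponds to some choice of n active constraints out of m, so the number of vertices is at most C(m, n) = m! / (n!(m-n)!).
m = 20, n = 4
Numerator: 20 * 19 * 18 * 17
Denominator: 4! = 24
C(20, 4) = 4845


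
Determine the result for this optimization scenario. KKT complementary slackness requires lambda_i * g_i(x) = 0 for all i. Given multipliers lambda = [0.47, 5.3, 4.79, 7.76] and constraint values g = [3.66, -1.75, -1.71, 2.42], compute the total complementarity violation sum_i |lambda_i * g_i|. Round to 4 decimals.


KKT complementary slackness check:
lambda_1 * g_1 = 0.47 * 3.66 = 1.7202
lambda_2 * g_2 = 5.3 * -1.75 = -9.275
lambda_3 * g_3 = 4.79 * -1.71 = -8.1909
lambda_4 * g_4 = 7.76 * 2.42 = 18.7792
Total violation = 1.7202 + 9.275 + 8.1909 + 18.7792 = 37.9653


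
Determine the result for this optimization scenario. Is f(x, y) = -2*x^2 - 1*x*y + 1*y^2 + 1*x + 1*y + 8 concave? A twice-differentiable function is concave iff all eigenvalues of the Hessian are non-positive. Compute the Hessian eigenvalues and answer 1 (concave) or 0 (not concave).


The Hessian of f(x,y) = -2*x^2 - 1*x*y + 1*y^2 + 1*x + 1*y + 8 is:
H = [[-4, -1], [-1, 2]]
Trace = -4 + 2 = -2
Determinant = -4*2 - (-1)^2 = -9
Discriminant = (-2)^2 - 4*-9 = 40.0
Eigenvalues: lambda_1 = -4.1623, lambda_2 = 2.1623
The function is not concave.

0


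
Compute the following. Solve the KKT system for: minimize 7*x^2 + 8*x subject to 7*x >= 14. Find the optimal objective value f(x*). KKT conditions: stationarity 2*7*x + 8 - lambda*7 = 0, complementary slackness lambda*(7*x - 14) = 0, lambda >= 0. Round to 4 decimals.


Step 1: Try lambda = 0 (constraint inactive).
x_unc = -8/(2*7) = -0.5714
Check: 7*-0.5714 = -3.9998 < 14 -- violated!
Step 2: Constraint must be active: 7*x = 14
x* = 14/7 = 2.0
lambda = (2*7*2.0 + 8)/7 = 5.1429
Step 3: Compute optimal value.
f(x*) = 7*2.0^2 + 8*2.0 = 44.0


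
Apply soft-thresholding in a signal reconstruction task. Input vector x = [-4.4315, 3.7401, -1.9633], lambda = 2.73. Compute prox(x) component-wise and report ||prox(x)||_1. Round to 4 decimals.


Soft-thresholding with lambda = 2.73:
prox(-4.4315) = sign(-4.4315)*max(|-4.4315| - 2.73, 0) = -1.7015
prox(3.7401) = sign(3.7401)*max(|3.7401| - 2.73, 0) = 1.0101
prox(-1.9633) = sign(-1.9633)*max(|-1.9633| - 2.73, 0) = 0.0
prox(x) = [-1.7015, 1.0101, 0.0]
||prox(x)||_1 = 1.7015 + 1.0101 + 0.0 = 2.7116


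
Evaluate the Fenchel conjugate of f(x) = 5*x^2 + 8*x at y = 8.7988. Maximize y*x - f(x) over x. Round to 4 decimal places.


f*(y) = sup_x {y*x - a*x^2 - b*x} = sup_x {(y-b)*x - a*x^2}
FOC: (y - b) - 2a*x = 0 => x* = (y - b)/(2a)
x* = (8.7988 - 8)/(2*5) = 0.0799
f*(8.7988) = (y-b)^2/(4a) = (8.7988 - 8)^2/(4*5)
= 0.6381/20 = 0.0319


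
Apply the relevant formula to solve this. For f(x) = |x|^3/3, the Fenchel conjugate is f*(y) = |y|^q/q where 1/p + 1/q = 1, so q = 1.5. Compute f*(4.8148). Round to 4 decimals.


The conjugate exponent q satisfies 1/p + 1/q = 1.
p = 3, so q = 3/(3 - 1) = 1.5
|y|^q = 4.8148^1.5 = 10.5649
f*(4.8148) = 10.5649 / 1.5 = 7.0433


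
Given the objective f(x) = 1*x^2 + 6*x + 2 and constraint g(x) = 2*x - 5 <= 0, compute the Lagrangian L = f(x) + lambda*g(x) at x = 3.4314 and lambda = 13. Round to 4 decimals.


Step 1: Evaluate f(x).
f(3.4314) = 1*3.4314^2 + 6*3.4314 + 2 = 34.3629
Step 2: Evaluate g(x).
g(3.4314) = 2*3.4314 - 5 = 1.8628
Step 3: Compute Lagrangian.
L = 34.3629 + 13*1.8628 = 58.5793


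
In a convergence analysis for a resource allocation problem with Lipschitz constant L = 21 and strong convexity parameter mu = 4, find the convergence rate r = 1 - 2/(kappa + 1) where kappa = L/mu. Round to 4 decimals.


Step 1: Compute the condition number.
kappa = L/mu = 21/4 = 5.25
Step 2: Compute the convergence rate.
r = 1 - 2/(kappa + 1) = 1 - 2*mu/(L + mu) = (L - mu)/(L + mu) = 17/25 = 0.68


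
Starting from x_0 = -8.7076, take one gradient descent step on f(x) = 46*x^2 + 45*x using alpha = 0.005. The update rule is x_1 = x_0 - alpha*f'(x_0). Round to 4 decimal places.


We compute the gradient at x_0 and apply the update.
f'(x) = 92*x + 45
f'(-8.7076) = 92*-8.7076 + 45 = -756.0992
x_1 = -8.7076 - 0.005*-756.0992 = -4.9271


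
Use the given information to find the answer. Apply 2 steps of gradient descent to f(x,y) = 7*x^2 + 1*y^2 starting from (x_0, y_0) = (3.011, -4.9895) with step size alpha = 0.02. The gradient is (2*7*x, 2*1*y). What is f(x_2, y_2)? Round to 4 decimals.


Gradient descent on f(x,y) = 7*x^2 + 1*y^2.
Starting point: (3.011, -4.9895), alpha = 0.02
Step 1: grad_x = 2*7*3.011 = 42.154, grad_y = 2*1*-4.9895 = -9.979
  x_1 = 3.011 - 0.02*42.154 = 2.1679
  y_1 = -4.9895 - 0.02*-9.979 = -4.7899
Step 2: grad_x = 2*7*2.1679 = 30.3509, grad_y = 2*1*-4.7899 = -9.5798
  x_2 = 2.1679 - 0.02*30.3509 = 1.5609
  y_2 = -4.7899 - 0.02*-9.5798 = -4.5983
f(1.5609, -4.5983) = 7*1.5609^2 + 1*(-4.5983)^2 = 38.1995


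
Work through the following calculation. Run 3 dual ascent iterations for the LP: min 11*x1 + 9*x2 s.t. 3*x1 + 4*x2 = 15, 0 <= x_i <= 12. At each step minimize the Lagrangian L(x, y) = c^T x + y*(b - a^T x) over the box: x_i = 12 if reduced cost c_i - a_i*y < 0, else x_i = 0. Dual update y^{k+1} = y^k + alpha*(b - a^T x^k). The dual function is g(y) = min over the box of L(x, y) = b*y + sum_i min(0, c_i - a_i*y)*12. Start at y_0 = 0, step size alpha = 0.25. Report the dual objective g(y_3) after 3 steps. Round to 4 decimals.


Dual ascent for LP: min 11*x1 + 9*x2, 3*x1 + 4*x2 = 15, 0 <= x_i <= 12
Step 1: y^k = 0.0, reduced costs: (11.0, 9.0)
  x^k = (0.0, 0.0), subgradient = b - a^T x = 15.0
  y^{k+1} = 0.0 + 0.25*15.0 = 3.75
Step 2: y^k = 3.75, reduced costs: (-0.25, -6.0)
  x^k = (12.0, 12.0), subgradient = b - a^T x = -69.0
  y^{k+1} = 3.75 + 0.25*-69.0 = -13.5
Step 3: y^k = -13.5, reduced costs: (51.5, 63.0)
  x^k = (0.0, 0.0), subgradient = b - a^T x = 15.0
  y^{k+1} = -13.5 + 0.25*15.0 = -9.75
Dual objective at y_3 = -9.75: reduced costs (40.25, 48.0), box minimizer x = (0.0, 0.0)
g(y_3) = b*y + (c1 - a1*y)*x1 + (c2 - a2*y)*x2 = 15*(-9.75) + 40.25*0.0 + 48.0*0.0 = -146.25 + 0.0 + 0.0 = -146.25


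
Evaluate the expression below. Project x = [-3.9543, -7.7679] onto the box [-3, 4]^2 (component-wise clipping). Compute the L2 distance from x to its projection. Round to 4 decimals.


Project each component onto [-3, 4].
clip(-3.9543) = -3.0, clip(-7.7679) = -3.0
Projection = [-3.0, -3.0]
Squared diffs: [0.9107, 22.7329]
Distance = sqrt(23.6436) = 4.8625


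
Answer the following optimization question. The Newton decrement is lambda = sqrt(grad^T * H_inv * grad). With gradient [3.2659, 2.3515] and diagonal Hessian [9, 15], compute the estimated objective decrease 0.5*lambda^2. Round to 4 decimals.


Step 1: H is diagonal, so H^(-1) * g = [0.3629, 0.1568].
Step 2: g^T H^(-1) g = sum_i g_i^2 / H_ii
  = (3.2659)^2/9 + (2.3515)^2/15
  = 1.1851 + 0.3686 = 1.5538
Step 3: Objective decrease = 0.5 * g^T H^(-1) g = 0.7769


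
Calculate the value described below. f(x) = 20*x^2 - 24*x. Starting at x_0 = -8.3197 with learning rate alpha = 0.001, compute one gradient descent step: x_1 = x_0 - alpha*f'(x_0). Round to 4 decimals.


We compute the gradient at x_0 and apply the update.
f'(x) = 40*x - 24
f'(-8.3197) = 40*-8.3197 - 24 = -356.788
x_1 = -8.3197 - 0.001*-356.788 = -7.9629


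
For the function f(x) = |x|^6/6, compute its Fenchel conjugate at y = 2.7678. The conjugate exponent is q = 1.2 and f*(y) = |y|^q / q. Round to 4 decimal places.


The conjugate exponent q satisfies 1/p + 1/q = 1.
p = 6, so q = 6/(6 - 1) = 1.2
|y|^q = 2.7678^1.2 = 3.3928
f*(2.7678) = 3.3928 / 1.2 = 2.8274


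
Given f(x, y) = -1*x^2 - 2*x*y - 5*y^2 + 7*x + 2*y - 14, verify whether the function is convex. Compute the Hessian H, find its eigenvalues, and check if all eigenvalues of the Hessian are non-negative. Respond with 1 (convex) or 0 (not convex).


The Hessian of f(x,y) = -1*x^2 - 2*x*y - 5*y^2 + 7*x + 2*y - 14 is:
H = [[-2, -2], [-2, -10]]
Trace = -2 - 10 = -12
Determinant = -2*-10 - (-2)^2 = 16
Discriminant = (-12)^2 - 4*16 = 80.0
Eigenvalues: lambda_1 = -10.4721, lambda_2 = -1.5279
The function is not convex.

0


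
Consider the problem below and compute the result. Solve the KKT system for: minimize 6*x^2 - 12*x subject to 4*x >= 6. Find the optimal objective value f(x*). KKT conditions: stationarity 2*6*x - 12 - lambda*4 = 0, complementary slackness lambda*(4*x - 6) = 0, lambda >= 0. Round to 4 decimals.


Step 1: Try lambda = 0 (constraint inactive).
x_unc = 12/(2*6) = 1.0
Check: 4*1.0 = 4.0 < 6 -- violated!
Step 2: Constraint must be active: 4*x = 6
x* = 6/4 = 1.5
lambda = (2*6*1.5 - 12)/4 = 1.5
Step 3: Compute optimal value.
f(x*) = 6*1.5^2 - 12*1.5 = -4.5


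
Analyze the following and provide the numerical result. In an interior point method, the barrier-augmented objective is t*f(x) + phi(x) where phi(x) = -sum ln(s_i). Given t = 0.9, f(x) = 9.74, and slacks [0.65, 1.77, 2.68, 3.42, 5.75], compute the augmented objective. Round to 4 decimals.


Step 1: Compute log-barrier.
ln values: [-0.4308, 0.571, 0.9858, 1.2296, 1.7492]
phi = -(-0.4308 + 0.571 + 0.9858 + 1.2296 + 1.7492) = -4.1049
Step 2: Compute augmented objective.
t*f(x) = 0.9*9.74 = 8.766
Total = 8.766 - 4.1049 = 4.6611


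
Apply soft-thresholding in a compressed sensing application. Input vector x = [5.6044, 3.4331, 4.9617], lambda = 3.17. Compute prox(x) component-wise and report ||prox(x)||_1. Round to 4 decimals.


Soft-thresholding with lambda = 3.17:
prox(5.6044) = sign(5.6044)*max(|5.6044| - 3.17, 0) = 2.4344
prox(3.4331) = sign(3.4331)*max(|3.4331| - 3.17, 0) = 0.2631
prox(4.9617) = sign(4.9617)*max(|4.9617| - 3.17, 0) = 1.7917
prox(x) = [2.4344, 0.2631, 1.7917]
||prox(x)||_1 = 2.4344 + 0.2631 + 1.7917 = 4.4892


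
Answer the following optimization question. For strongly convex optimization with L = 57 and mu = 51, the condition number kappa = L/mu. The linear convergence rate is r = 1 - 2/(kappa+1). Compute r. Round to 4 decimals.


Step 1: Compute the condition number.
kappa = L/mu = 57/51 = 1.1176
Step 2: Compute the convergence rate.
r = 1 - 2/(kappa + 1) = 1 - 2*mu/(L + mu) = (L - mu)/(L + mu) = 6/108 = 0.0556


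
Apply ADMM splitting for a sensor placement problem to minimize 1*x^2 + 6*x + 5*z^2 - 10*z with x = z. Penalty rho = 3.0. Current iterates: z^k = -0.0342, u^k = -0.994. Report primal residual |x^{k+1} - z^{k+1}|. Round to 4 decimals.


ADMM iteration with rho = 3.0, z^k = -0.0342, u^k = -0.994
Step 1: x-update.
Minimize 1*x^2 + 6*x + (3.0/2)*(x + 0.0342 - 0.994)^2
FOC: (2*1 + 3.0)*x = -6 + 3.0*(-0.0342 + 0.994)
x^{k+1} = -0.6241
Step 2: z-update.
Minimize 5*z^2 - 10*z + (3.0/2)*(-0.6241 - z - 0.994)^2
FOC: (2*5 + 3.0)*z = 10 + 3.0*(-0.6241 - 0.994)
z^{k+1} = 0.3958
Step 3: u-update.
u^{k+1} = -0.994 - 0.6241 - 0.3958 = -2.0139
Step 4: Primal residual = |-0.6241 - 0.3958| = 1.0199


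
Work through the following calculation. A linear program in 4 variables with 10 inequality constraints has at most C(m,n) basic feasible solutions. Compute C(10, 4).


Each vertex corresponds to some choice of n active constraints out of m, so the number of vertices is at most C(m, n) = m! / (n!(m-n)!).
m = 10, n = 4
Numerator: 10 * 9 * 8 * 7
Denominator: 4! = 24
C(10, 4) = 210


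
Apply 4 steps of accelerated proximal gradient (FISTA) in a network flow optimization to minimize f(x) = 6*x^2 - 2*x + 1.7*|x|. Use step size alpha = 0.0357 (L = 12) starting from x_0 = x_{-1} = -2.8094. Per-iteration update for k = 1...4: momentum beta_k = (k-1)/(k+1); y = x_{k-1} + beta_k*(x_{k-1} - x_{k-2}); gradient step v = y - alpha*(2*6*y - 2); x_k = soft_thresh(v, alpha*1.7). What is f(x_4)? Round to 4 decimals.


FISTA on f(x) = 6*x^2 - 2*x + 1.7*|x|
L = 12, alpha = 0.0357
Iteration 1: beta = 0.0, y = -2.8094 + 0.0*(-2.8094 + 2.8094) = -2.8094
  grad(y) = -35.7128, v = y - alpha*grad = -1.5345
  prox(v) = soft_thresh(-1.5345, 0.0607) = -1.4738
Iteration 2: beta = 0.3333, y = -1.4738 + 0.3333*(-1.4738 + 2.8094) = -1.0286
  grad(y) = -14.3426, v = y - alpha*grad = -0.5165
  prox(v) = soft_thresh(-0.5165, 0.0607) = -0.4558
Iteration 3: beta = 0.5, y = -0.4558 + 0.5*(-0.4558 + 1.4738) = 0.0531
  grad(y) = -1.3624, v = y - alpha*grad = 0.1018
  prox(v) = soft_thresh(0.1018, 0.0607) = 0.0411
Iteration 4: beta = 0.6, y = 0.0411 + 0.6*(0.0411 + 0.4558) = 0.3392
  grad(y) = 2.0708, v = y - alpha*grad = 0.2653
  prox(v) = soft_thresh(0.2653, 0.0607) = 0.2046
f(x_4) = 6*0.2046^2 - 2*0.2046 + 1.7*|0.2046| = 0.1898


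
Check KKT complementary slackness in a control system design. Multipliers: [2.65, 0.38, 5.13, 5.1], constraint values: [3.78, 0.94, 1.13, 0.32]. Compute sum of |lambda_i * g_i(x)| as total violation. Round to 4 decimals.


KKT complementary slackness check:
lambda_1 * g_1 = 2.65 * 3.78 = 10.017
lambda_2 * g_2 = 0.38 * 0.94 = 0.3572
lambda_3 * g_3 = 5.13 * 1.13 = 5.7969
lambda_4 * g_4 = 5.1 * 0.32 = 1.632
Total violation = 10.017 + 0.3572 + 5.7969 + 1.632 = 17.8031


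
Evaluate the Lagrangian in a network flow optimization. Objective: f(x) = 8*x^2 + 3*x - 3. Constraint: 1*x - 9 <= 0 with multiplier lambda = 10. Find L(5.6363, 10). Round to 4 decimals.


Step 1: Evaluate f(x).
f(5.6363) = 8*5.6363^2 + 3*5.6363 - 3 = 268.0519
Step 2: Evaluate g(x).
g(5.6363) = 1*5.6363 - 9 = -3.3637
Step 3: Compute Lagrangian.
L = 268.0519 + 10*-3.3637 = 234.4149


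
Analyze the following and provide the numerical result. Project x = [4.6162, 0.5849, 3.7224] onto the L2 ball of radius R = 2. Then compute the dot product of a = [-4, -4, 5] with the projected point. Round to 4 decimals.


Step 1: Compute ||x|| (intermediates to 6 decimals).
||x|| = sqrt(4.6162^2 + 0.5849^2 + 3.7224^2) = 5.958831
Step 2: Project.
Since ||x|| > R, scale = R/||x|| = 2/5.958831 = 0.335636, proj(x) = scale * x
proj(x) = [1.549363, 0.196313, 1.249371]
Step 3: Dot product.
a^T * proj(x) = -4*1.549363 - 4*0.196313 + 5*1.249371 = -0.7358


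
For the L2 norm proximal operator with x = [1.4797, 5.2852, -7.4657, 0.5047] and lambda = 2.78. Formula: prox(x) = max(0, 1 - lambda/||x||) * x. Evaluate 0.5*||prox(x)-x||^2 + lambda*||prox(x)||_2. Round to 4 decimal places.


Step 1: Compute ||x||.
||x|| = 9.2798
Step 2: Compute scaling factor.
scale = max(0, 1 - 2.78/9.2798) = 0.7004
Step 3: prox(x) = [1.0364, 3.7019, -5.2292, 0.3535]
||prox(x)|| = 6.4998
Step 4: Proximal objective.
0.5*||prox-x||^2 = 3.8642
lambda*||prox|| = 18.0694
Total = 21.9336


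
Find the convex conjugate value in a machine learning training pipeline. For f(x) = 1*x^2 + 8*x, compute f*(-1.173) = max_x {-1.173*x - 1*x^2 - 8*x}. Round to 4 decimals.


f*(y) = sup_x {y*x - a*x^2 - b*x} = sup_x {(y-b)*x - a*x^2}
FOC: (y - b) - 2a*x = 0 => x* = (y - b)/(2a)
x* = (-1.173 - 8)/(2*1) = -4.5865
f*(-1.173) = (y-b)^2/(4a) = (-1.173 - 8)^2/(4*1)
= 84.1439/4 = 21.036


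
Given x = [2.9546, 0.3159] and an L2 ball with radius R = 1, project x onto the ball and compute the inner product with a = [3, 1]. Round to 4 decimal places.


Step 1: Compute ||x|| (intermediates to 6 decimals).
||x|| = sqrt(2.9546^2 + 0.3159^2) = 2.97144
Step 2: Project.
Since ||x|| > R, scale = R/||x|| = 1/2.97144 = 0.336537, proj(x) = scale * x
proj(x) = [0.994332, 0.106312]
Step 3: Dot product.
a^T * proj(x) = 3*0.994332 + 1*0.106312 = 3.0893


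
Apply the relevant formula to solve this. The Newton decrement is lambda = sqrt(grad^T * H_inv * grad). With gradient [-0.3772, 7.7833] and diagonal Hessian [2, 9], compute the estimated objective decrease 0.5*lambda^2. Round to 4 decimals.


Step 1: H is diagonal, so H^(-1) * g = [-0.1886, 0.8648].
Step 2: g^T H^(-1) g = sum_i g_i^2 / H_ii
  = (-0.3772)^2/2 + (7.7833)^2/9
  = 0.0711 + 6.7311 = 6.8022
Step 3: Objective decrease = 0.5 * g^T H^(-1) g = 3.4011


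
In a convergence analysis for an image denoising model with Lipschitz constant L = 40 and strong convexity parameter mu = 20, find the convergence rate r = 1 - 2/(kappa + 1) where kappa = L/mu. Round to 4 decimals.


Step 1: Compute the condition number.
kappa = L/mu = 40/20 = 2.0
Step 2: Compute the convergence rate.
r = 1 - 2/(kappa + 1) = 1 - 2*mu/(L + mu) = (L - mu)/(L + mu) = 20/60 = 0.3333


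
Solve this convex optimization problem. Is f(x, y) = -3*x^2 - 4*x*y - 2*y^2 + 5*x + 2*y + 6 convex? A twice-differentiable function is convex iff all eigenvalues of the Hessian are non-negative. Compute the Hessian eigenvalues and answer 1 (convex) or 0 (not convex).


The Hessian of f(x,y) = -3*x^2 - 4*x*y - 2*y^2 + 5*x + 2*y + 6 is:
H = [[-6, -4], [-4, -4]]
Trace = -6 - 4 = -10
Determinant = -6*-4 - (-4)^2 = 8
Discriminant = (-10)^2 - 4*8 = 68.0
Eigenvalues: lambda_1 = -9.1231, lambda_2 = -0.8769
The function is not convex.

0


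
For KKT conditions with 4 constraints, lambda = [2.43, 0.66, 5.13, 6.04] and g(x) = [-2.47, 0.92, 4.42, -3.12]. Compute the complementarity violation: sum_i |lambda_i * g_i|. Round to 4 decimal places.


KKT complementary slackness check:
lambda_1 * g_1 = 2.43 * -2.47 = -6.0021
lambda_2 * g_2 = 0.66 * 0.92 = 0.6072
lambda_3 * g_3 = 5.13 * 4.42 = 22.6746
lambda_4 * g_4 = 6.04 * -3.12 = -18.8448
Total violation = 6.0021 + 0.6072 + 22.6746 + 18.8448 = 48.1287


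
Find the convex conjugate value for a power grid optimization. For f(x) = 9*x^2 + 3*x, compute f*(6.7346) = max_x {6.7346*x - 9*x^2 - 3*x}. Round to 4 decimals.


f*(y) = sup_x {y*x - a*x^2 - b*x} = sup_x {(y-b)*x - a*x^2}
FOC: (y - b) - 2a*x = 0 => x* = (y - b)/(2a)
x* = (6.7346 - 3)/(2*9) = 0.2075
f*(6.7346) = (y-b)^2/(4a) = (6.7346 - 3)^2/(4*9)
= 13.9472/36 = 0.3874


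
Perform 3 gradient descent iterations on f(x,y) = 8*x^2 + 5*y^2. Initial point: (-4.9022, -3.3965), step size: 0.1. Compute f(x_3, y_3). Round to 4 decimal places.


Gradient descent on f(x,y) = 8*x^2 + 5*y^2.
Starting point: (-4.9022, -3.3965), alpha = 0.1
Step 1: grad_x = 2*8*-4.9022 = -78.4352, grad_y = 2*5*-3.3965 = -33.965
  x_1 = -4.9022 - 0.1*-78.4352 = 2.9413
  y_1 = -3.3965 - 0.1*-33.965 = 0.0
Step 2: grad_x = 2*8*2.9413 = 47.0611, grad_y = 2*5*0.0 = 0.0
  x_2 = 2.9413 - 0.1*47.0611 = -1.7648
  y_2 = 0.0 - 0.1*0.0 = 0.0
Step 3: grad_x = 2*8*-1.7648 = -28.2367, grad_y = 2*5*0.0 = 0.0
  x_3 = -1.7648 - 0.1*-28.2367 = 1.0589
  y_3 = 0.0 - 0.1*0.0 = 0.0
f(1.0589, 0.0) = 8*1.0589^2 + 5*0.0^2 = 8.9697


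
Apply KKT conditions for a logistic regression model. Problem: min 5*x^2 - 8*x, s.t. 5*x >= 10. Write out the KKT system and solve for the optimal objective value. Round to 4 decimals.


Step 1: Try lambda = 0 (constraint inactive).
x_unc = 8/(2*5) = 0.8
Check: 5*0.8 = 4.0 < 10 -- violated!
Step 2: Constraint must be active: 5*x = 10
x* = 10/5 = 2.0
lambda = (2*5*2.0 - 8)/5 = 2.4
Step 3: Compute optimal value.
f(x*) = 5*2.0^2 - 8*2.0 = 4.0


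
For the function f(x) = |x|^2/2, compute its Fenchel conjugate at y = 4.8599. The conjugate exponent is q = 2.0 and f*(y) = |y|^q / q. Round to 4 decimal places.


The conjugate exponent q satisfies 1/p + 1/q = 1.
p = 2, so q = 2/(2 - 1) = 2.0
|y|^q = 4.8599^2.0 = 23.6186
f*(4.8599) = 23.6186 / 2.0 = 11.8093


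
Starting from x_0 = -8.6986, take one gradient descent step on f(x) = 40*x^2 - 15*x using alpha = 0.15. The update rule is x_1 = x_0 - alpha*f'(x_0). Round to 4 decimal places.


We compute the gradient at x_0 and apply the update.
f'(x) = 80*x - 15
f'(-8.6986) = 80*-8.6986 - 15 = -710.888
x_1 = -8.6986 - 0.15*-710.888 = 97.9346


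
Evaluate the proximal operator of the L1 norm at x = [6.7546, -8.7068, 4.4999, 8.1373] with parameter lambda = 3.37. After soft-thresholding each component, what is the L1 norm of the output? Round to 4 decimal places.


Soft-thresholding with lambda = 3.37:
prox(6.7546) = sign(6.7546)*max(|6.7546| - 3.37, 0) = 3.3846
prox(-8.7068) = sign(-8.7068)*max(|-8.7068| - 3.37, 0) = -5.3368
prox(4.4999) = sign(4.4999)*max(|4.4999| - 3.37, 0) = 1.1299
prox(8.1373) = sign(8.1373)*max(|8.1373| - 3.37, 0) = 4.7673
prox(x) = [3.3846, -5.3368, 1.1299, 4.7673]
||prox(x)||_1 = 3.3846 + 5.3368 + 1.1299 + 4.7673 = 14.6186


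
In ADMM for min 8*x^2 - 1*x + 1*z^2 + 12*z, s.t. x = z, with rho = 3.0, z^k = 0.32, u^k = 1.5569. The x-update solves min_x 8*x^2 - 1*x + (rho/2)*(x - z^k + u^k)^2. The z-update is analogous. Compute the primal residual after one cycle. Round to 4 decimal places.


ADMM iteration with rho = 3.0, z^k = 0.32, u^k = 1.5569
Step 1: x-update.
Minimize 8*x^2 - 1*x + (3.0/2)*(x - 0.32 + 1.5569)^2
FOC: (2*8 + 3.0)*x = 1 + 3.0*(0.32 - 1.5569)
x^{k+1} = -0.1427
Step 2: z-update.
Minimize 1*z^2 + 12*z + (3.0/2)*(-0.1427 - z + 1.5569)^2
FOC: (2*1 + 3.0)*z = -12 + 3.0*(-0.1427 + 1.5569)
z^{k+1} = -1.5515
Step 3: u-update.
u^{k+1} = 1.5569 - 0.1427 + 1.5515 = 2.9657
Step 4: Primal residual = |-0.1427 + 1.5515| = 1.4088


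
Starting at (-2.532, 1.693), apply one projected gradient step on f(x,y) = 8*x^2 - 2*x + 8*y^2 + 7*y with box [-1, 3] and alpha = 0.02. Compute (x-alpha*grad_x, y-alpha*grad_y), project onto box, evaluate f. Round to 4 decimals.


Step 1: Compute gradient at (-2.532, 1.693).
grad_x = 2*8*-2.532 - 2 = -42.512
grad_y = 2*8*1.693 + 7 = 34.088
Step 2: Gradient step.
x_raw = -2.532 - 0.02*-42.512 = -1.6818
y_raw = 1.693 - 0.02*34.088 = 1.0112
Step 3: Project onto [-1, 3].
x_proj = clip(-1.6818) = -1.0
y_proj = clip(1.0112) = 1.0112
Step 4: Evaluate f.
f(-1.0, 1.0112) = 25.2595


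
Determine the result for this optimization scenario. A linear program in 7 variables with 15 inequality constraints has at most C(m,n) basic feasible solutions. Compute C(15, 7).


Each vertex corresponds to some choice of n active constraints out of m, so the number of vertices is at most C(m, n) = m! / (n!(m-n)!).
m = 15, n = 7
Numerator: 15 * 14 * 13 * 12 * 11 * 10 * 9
Denominator: 7! = 5040
C(15, 7) = 6435


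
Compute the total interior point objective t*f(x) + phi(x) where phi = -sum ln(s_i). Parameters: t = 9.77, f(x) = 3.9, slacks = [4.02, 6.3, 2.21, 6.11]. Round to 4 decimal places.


Step 1: Compute log-barrier.
ln values: [1.3913, 1.8405, 0.793, 1.8099]
phi = -(1.3913 + 1.8405 + 0.793 + 1.8099) = -5.8348
Step 2: Compute augmented objective.
t*f(x) = 9.77*3.9 = 38.103
Total = 38.103 - 5.8348 = 32.2682


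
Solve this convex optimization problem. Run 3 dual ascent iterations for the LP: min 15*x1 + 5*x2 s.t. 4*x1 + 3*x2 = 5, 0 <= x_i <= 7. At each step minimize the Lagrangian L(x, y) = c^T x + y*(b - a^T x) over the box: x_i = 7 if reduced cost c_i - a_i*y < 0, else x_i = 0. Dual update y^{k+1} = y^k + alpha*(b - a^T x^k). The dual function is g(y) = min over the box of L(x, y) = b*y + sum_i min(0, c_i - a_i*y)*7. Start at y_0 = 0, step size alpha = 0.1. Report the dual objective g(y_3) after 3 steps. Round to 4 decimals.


Dual ascent for LP: min 15*x1 + 5*x2, 4*x1 + 3*x2 = 5, 0 <= x_i <= 7
Step 1: y^k = 0.0, reduced costs: (15.0, 5.0)
  x^k = (0.0, 0.0), subgradient = b - a^T x = 5.0
  y^{k+1} = 0.0 + 0.1*5.0 = 0.5
Step 2: y^k = 0.5, reduced costs: (13.0, 3.5)
  x^k = (0.0, 0.0), subgradient = b - a^T x = 5.0
  y^{k+1} = 0.5 + 0.1*5.0 = 1.0
Step 3: y^k = 1.0, reduced costs: (11.0, 2.0)
  x^k = (0.0, 0.0), subgradient = b - a^T x = 5.0
  y^{k+1} = 1.0 + 0.1*5.0 = 1.5
Dual objective at y_3 = 1.5: reduced costs (9.0, 0.5), box minimizer x = (0.0, 0.0)
g(y_3) = b*y + (c1 - a1*y)*x1 + (c2 - a2*y)*x2 = 5*1.5 + 9.0*0.0 + 0.5*0.0 = 7.5 + 0.0 + 0.0 = 7.5


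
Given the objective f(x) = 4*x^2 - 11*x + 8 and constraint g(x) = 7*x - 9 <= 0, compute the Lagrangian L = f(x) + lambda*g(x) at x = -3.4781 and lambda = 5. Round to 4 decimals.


Step 1: Evaluate f(x).
f(-3.4781) = 4*(-3.4781)^2 - 11*(-3.4781) + 8 = 94.6478
Step 2: Evaluate g(x).
g(-3.4781) = 7*-3.4781 - 9 = -33.3467
Step 3: Compute Lagrangian.
L = 94.6478 + 5*-33.3467 = -72.0857


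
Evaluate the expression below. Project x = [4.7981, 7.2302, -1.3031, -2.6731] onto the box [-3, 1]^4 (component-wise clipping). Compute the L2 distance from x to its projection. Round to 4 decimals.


Project each component onto [-3, 1].
clip(4.7981) = 1.0, clip(7.2302) = 1.0, clip(-1.3031) = -1.3031, clip(-2.6731) = -2.6731
Projection = [1.0, 1.0, -1.3031, -2.6731]
Squared diffs: [14.4256, 38.8154, 0.0, 0.0]
Distance = sqrt(53.241) = 7.2966


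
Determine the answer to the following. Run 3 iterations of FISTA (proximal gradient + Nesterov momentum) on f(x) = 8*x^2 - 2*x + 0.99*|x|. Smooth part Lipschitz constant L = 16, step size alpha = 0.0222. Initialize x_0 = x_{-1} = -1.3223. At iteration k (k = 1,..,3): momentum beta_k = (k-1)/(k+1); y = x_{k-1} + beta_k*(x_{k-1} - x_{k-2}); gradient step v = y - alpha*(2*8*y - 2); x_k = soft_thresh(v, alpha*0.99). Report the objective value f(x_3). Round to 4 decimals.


FISTA on f(x) = 8*x^2 - 2*x + 0.99*|x|
L = 16, alpha = 0.0222
Iteration 1: beta = 0.0, y = -1.3223 + 0.0*(-1.3223 + 1.3223) = -1.3223
  grad(y) = -23.1568, v = y - alpha*grad = -0.8082
  prox(v) = soft_thresh(-0.8082, 0.022) = -0.7862
Iteration 2: beta = 0.3333, y = -0.7862 + 0.3333*(-0.7862 + 1.3223) = -0.6076
  grad(y) = -11.7209, v = y - alpha*grad = -0.3474
  prox(v) = soft_thresh(-0.3474, 0.022) = -0.3254
Iteration 3: beta = 0.5, y = -0.3254 + 0.5*(-0.3254 + 0.7862) = -0.0949
  grad(y) = -3.519, v = y - alpha*grad = -0.0168
  prox(v) = soft_thresh(-0.0168, 0.022) = 0.0
f(x_3) = 8*0.0^2 - 2*0.0 + 0.99*|0.0| = 0.0


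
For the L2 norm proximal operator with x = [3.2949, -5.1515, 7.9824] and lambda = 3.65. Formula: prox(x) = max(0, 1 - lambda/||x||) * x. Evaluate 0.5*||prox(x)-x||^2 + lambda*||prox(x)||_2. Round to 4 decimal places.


Step 1: Compute ||x||.
||x|| = 10.0555
Step 2: Compute scaling factor.
scale = max(0, 1 - 3.65/10.0555) = 0.637
Step 3: prox(x) = [2.0989, -3.2816, 5.0849]
||prox(x)|| = 6.4055
Step 4: Proximal objective.
0.5*||prox-x||^2 = 6.6613
lambda*||prox|| = 23.3801
Total = 30.0413


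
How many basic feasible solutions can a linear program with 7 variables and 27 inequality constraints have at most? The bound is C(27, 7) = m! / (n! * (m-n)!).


Each vertex corresponds to some choice of n active constraints out of m, so the number of vertices is at most C(m, n) = m! / (n!(m-n)!).
m = 27, n = 7
Numerator: 27 * 26 * 25 * 24 * 23 * 22 * 21
Denominator: 7! = 5040
C(27, 7) = 888030


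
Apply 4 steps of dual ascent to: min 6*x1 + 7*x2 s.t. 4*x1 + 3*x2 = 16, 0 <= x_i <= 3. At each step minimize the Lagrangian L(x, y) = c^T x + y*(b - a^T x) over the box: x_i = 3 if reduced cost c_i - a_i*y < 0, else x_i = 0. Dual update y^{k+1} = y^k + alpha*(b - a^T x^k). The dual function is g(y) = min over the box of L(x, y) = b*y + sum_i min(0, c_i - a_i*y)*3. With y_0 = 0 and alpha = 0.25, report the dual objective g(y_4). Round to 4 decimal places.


Dual ascent for LP: min 6*x1 + 7*x2, 4*x1 + 3*x2 = 16, 0 <= x_i <= 3
Step 1: y^k = 0.0, reduced costs: (6.0, 7.0)
  x^k = (0.0, 0.0), subgradient = b - a^T x = 16.0
  y^{k+1} = 0.0 + 0.25*16.0 = 4.0
Step 2: y^k = 4.0, reduced costs: (-10.0, -5.0)
  x^k = (3.0, 3.0), subgradient = b - a^T x = -5.0
  y^{k+1} = 4.0 + 0.25*-5.0 = 2.75
Step 3: y^k = 2.75, reduced costs: (-5.0, -1.25)
  x^k = (3.0, 3.0), subgradient = b - a^T x = -5.0
  y^{k+1} = 2.75 + 0.25*-5.0 = 1.5
Step 4: y^k = 1.5, reduced costs: (0.0, 2.5)
  x^k = (0.0, 0.0), subgradient = b - a^T x = 16.0
  y^{k+1} = 1.5 + 0.25*16.0 = 5.5
Dual objective at y_4 = 5.5: reduced costs (-16.0, -9.5), box minimizer x = (3.0, 3.0)
g(y_4) = b*y + (c1 - a1*y)*x1 + (c2 - a2*y)*x2 = 16*5.5 + (-16.0)*3.0 + (-9.5)*3.0 = 88.0 - 48.0 - 28.5 = 11.5


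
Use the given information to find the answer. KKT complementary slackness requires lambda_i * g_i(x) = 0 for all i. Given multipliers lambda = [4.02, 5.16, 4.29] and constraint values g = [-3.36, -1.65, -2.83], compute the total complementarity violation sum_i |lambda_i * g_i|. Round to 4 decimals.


KKT complementary slackness check:
lambda_1 * g_1 = 4.02 * -3.36 = -13.5072
lambda_2 * g_2 = 5.16 * -1.65 = -8.514
lambda_3 * g_3 = 4.29 * -2.83 = -12.1407
Total violation = 13.5072 + 8.514 + 12.1407 = 34.1619


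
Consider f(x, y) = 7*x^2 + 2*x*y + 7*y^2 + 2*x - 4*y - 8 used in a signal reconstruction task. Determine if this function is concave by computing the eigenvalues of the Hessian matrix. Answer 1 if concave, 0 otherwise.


The Hessian of f(x,y) = 7*x^2 + 2*x*y + 7*y^2 + 2*x - 4*y - 8 is:
H = [[14, 2], [2, 14]]
Trace = 14 + 14 = 28
Determinant = 14*14 - (2)^2 = 192
Discriminant = (28)^2 - 4*192 = 16.0
Eigenvalues: lambda_1 = 12.0, lambda_2 = 16.0
The function is not concave.

0


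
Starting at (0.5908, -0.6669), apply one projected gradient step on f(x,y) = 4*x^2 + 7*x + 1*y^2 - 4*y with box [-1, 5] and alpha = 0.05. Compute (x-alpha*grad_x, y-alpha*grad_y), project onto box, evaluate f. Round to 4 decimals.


Step 1: Compute gradient at (0.5908, -0.6669).
grad_x = 2*4*0.5908 + 7 = 11.7264
grad_y = 2*1*-0.6669 - 4 = -5.3338
Step 2: Gradient step.
x_raw = 0.5908 - 0.05*11.7264 = 0.0045
y_raw = -0.6669 - 0.05*-5.3338 = -0.4002
Step 3: Project onto [-1, 5].
x_proj = clip(0.0045) = 0.0045
y_proj = clip(-0.4002) = -0.4002
Step 4: Evaluate f.
f(0.0045, -0.4002) = 1.7924


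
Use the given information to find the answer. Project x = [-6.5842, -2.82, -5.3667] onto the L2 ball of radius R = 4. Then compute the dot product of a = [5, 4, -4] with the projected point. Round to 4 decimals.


Step 1: Compute ||x|| (intermediates to 6 decimals).
||x|| = sqrt((-6.5842)^2 + (-2.82)^2 + (-5.3667)^2) = 8.950171
Step 2: Project.
Since ||x|| > R, scale = R/||x|| = 4/8.950171 = 0.446919, proj(x) = scale * x
proj(x) = [-2.942604, -1.260312, -2.39848]
Step 3: Dot product.
a^T * proj(x) = 5*(-2.942604) + 4*(-1.260312) - 4*(-2.39848) = -10.1603


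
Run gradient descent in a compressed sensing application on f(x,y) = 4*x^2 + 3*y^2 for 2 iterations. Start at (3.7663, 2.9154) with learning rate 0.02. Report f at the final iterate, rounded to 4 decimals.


Gradient descent on f(x,y) = 4*x^2 + 3*y^2.
Starting point: (3.7663, 2.9154), alpha = 0.02
Step 1: grad_x = 2*4*3.7663 = 30.1304, grad_y = 2*3*2.9154 = 17.4924
  x_1 = 3.7663 - 0.02*30.1304 = 3.1637
  y_1 = 2.9154 - 0.02*17.4924 = 2.5656
Step 2: grad_x = 2*4*3.1637 = 25.3095, grad_y = 2*3*2.5656 = 15.3933
  x_2 = 3.1637 - 0.02*25.3095 = 2.6575
  y_2 = 2.5656 - 0.02*15.3933 = 2.2577
f(2.6575, 2.2577) = 4*2.6575^2 + 3*2.2577^2 = 43.5407


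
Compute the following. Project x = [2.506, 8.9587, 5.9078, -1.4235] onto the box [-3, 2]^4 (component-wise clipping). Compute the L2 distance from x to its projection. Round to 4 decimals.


Project each component onto [-3, 2].
clip(2.506) = 2.0, clip(8.9587) = 2.0, clip(5.9078) = 2.0, clip(-1.4235) = -1.4235
Projection = [2.0, 2.0, 2.0, -1.4235]
Squared diffs: [0.256, 48.4235, 15.2709, 0.0]
Distance = sqrt(63.9504) = 7.9969


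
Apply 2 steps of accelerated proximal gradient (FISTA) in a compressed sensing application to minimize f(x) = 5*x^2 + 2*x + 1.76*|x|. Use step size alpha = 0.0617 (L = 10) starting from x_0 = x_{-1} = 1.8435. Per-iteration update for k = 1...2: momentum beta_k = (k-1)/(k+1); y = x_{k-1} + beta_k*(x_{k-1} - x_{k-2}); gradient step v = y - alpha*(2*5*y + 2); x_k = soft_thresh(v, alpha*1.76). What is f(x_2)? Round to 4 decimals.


FISTA on f(x) = 5*x^2 + 2*x + 1.76*|x|
L = 10, alpha = 0.0617
Iteration 1: beta = 0.0, y = 1.8435 + 0.0*(1.8435 - 1.8435) = 1.8435
  grad(y) = 20.435, v = y - alpha*grad = 0.5827
  prox(v) = soft_thresh(0.5827, 0.1086) = 0.4741
Iteration 2: beta = 0.3333, y = 0.4741 + 0.3333*(0.4741 - 1.8435) = 0.0176
  grad(y) = 2.1759, v = y - alpha*grad = -0.1167
  prox(v) = soft_thresh(-0.1167, 0.1086) = -0.0081
f(x_2) = 5*(-0.0081)^2 + 2*(-0.0081) + 1.76*|-0.0081| = -0.0016


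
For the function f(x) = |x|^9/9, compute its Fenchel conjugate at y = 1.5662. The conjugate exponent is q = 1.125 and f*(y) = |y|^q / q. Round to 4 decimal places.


The conjugate exponent q satisfies 1/p + 1/q = 1.
p = 9, so q = 9/(9 - 1) = 1.125
|y|^q = 1.5662^1.125 = 1.6565
f*(1.5662) = 1.6565 / 1.125 = 1.4725


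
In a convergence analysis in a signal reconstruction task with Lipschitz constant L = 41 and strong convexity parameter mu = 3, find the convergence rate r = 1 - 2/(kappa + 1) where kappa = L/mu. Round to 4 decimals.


Step 1: Compute the condition number.
kappa = L/mu = 41/3 = 13.6667
Step 2: Compute the convergence rate.
r = 1 - 2/(kappa + 1) = 1 - 2*mu/(L + mu) = (L - mu)/(L + mu) = 38/44 = 0.8636


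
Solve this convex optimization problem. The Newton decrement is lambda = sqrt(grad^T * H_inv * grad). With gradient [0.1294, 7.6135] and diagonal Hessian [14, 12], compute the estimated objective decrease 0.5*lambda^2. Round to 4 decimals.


Step 1: H is diagonal, so H^(-1) * g = [0.0092, 0.6345].
Step 2: g^T H^(-1) g = sum_i g_i^2 / H_ii
  = (0.1294)^2/14 + (7.6135)^2/12
  = 0.0012 + 4.8304 = 4.8316
Step 3: Objective decrease = 0.5 * g^T H^(-1) g = 2.4158


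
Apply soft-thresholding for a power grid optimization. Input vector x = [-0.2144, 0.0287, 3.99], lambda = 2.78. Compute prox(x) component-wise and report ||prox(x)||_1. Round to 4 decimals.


Soft-thresholding with lambda = 2.78:
prox(-0.2144) = sign(-0.2144)*max(|-0.2144| - 2.78, 0) = 0.0
prox(0.0287) = sign(0.0287)*max(|0.0287| - 2.78, 0) = 0.0
prox(3.99) = sign(3.99)*max(|3.99| - 2.78, 0) = 1.21
prox(x) = [0.0, 0.0, 1.21]
||prox(x)||_1 = 0.0 + 0.0 + 1.21 = 1.21


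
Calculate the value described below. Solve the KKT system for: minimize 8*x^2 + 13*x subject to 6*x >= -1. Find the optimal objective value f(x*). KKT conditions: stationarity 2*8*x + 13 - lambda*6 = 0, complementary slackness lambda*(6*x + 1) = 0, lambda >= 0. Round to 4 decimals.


Step 1: Try lambda = 0 (constraint inactive).
x_unc = -13/(2*8) = -0.8125
Check: 6*-0.8125 = -4.875 < -1 -- violated!
Step 2: Constraint must be active: 6*x = -1
x* = -1/6 = -0.1667 (rounded; the exact value -1/6 is used below)
lambda = (2*8*(-1/6) + 13)/6 = 1.7222
Step 3: Compute optimal value.
f(x*) = 8*(-1/6)^2 + 13*(-1/6) = -1.9444


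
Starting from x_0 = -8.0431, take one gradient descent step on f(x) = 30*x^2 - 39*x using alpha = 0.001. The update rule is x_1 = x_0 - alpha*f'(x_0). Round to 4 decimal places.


We compute the gradient at x_0 and apply the update.
f'(x) = 60*x - 39
f'(-8.0431) = 60*-8.0431 - 39 = -521.586
x_1 = -8.0431 - 0.001*-521.586 = -7.5215


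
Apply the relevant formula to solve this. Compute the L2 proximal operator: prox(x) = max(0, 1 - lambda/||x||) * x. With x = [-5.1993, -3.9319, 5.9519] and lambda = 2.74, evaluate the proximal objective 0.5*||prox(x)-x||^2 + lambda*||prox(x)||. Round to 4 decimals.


Step 1: Compute ||x||.
||x|| = 8.8271
Step 2: Compute scaling factor.
scale = max(0, 1 - 2.74/8.8271) = 0.6896
Step 3: prox(x) = [-3.5854, -2.7114, 4.1044]
||prox(x)|| = 6.0871
Step 4: Proximal objective.
0.5*||prox-x||^2 = 3.7538
lambda*||prox|| = 16.6787
Total = 20.4325


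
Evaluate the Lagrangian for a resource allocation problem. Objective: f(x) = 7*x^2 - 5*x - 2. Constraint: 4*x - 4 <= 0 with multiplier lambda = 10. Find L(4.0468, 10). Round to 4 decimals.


Step 1: Evaluate f(x).
f(4.0468) = 7*4.0468^2 - 5*4.0468 - 2 = 92.4021
Step 2: Evaluate g(x).
g(4.0468) = 4*4.0468 - 4 = 12.1872
Step 3: Compute Lagrangian.
L = 92.4021 + 10*12.1872 = 214.2741


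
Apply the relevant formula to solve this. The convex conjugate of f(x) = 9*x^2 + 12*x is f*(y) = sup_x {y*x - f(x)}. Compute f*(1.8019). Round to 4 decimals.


f*(y) = sup_x {y*x - a*x^2 - b*x} = sup_x {(y-b)*x - a*x^2}
FOC: (y - b) - 2a*x = 0 => x* = (y - b)/(2a)
x* = (1.8019 - 12)/(2*9) = -0.5666
f*(1.8019) = (y-b)^2/(4a) = (1.8019 - 12)^2/(4*9)
= 104.0012/36 = 2.8889


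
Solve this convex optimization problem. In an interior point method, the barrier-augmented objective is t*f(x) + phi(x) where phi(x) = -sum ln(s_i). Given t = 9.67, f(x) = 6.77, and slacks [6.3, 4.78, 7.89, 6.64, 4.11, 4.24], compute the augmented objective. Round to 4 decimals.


Step 1: Compute log-barrier.
ln values: [1.8405, 1.5644, 2.0656, 1.8931, 1.4134, 1.4446]
phi = -(1.8405 + 1.5644 + 2.0656 + 1.8931 + 1.4134 + 1.4446) = -10.2217
Step 2: Compute augmented objective.
t*f(x) = 9.67*6.77 = 65.4659
Total = 65.4659 - 10.2217 = 55.2442


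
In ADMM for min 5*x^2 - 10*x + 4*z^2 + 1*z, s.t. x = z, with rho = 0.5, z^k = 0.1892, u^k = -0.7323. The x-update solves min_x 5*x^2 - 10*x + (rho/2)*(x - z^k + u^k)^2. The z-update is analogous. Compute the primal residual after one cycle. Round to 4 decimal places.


ADMM iteration with rho = 0.5, z^k = 0.1892, u^k = -0.7323
Step 1: x-update.
Minimize 5*x^2 - 10*x + (0.5/2)*(x - 0.1892 - 0.7323)^2
FOC: (2*5 + 0.5)*x = 10 + 0.5*(0.1892 + 0.7323)
x^{k+1} = 0.9963
Step 2: z-update.
Minimize 4*z^2 + 1*z + (0.5/2)*(0.9963 - z - 0.7323)^2
FOC: (2*4 + 0.5)*z = -1 + 0.5*(0.9963 - 0.7323)
z^{k+1} = -0.1021
Step 3: u-update.
u^{k+1} = -0.7323 + 0.9963 + 0.1021 = 0.3661
Step 4: Primal residual = |0.9963 + 0.1021| = 1.0984


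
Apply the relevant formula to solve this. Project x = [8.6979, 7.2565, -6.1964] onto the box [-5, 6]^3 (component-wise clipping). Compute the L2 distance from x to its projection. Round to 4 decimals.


Project each component onto [-5, 6].
clip(8.6979) = 6.0, clip(7.2565) = 6.0, clip(-6.1964) = -5.0
Projection = [6.0, 6.0, -5.0]
Squared diffs: [7.2787, 1.5788, 1.4314]
Distance = sqrt(10.2889) = 3.2076


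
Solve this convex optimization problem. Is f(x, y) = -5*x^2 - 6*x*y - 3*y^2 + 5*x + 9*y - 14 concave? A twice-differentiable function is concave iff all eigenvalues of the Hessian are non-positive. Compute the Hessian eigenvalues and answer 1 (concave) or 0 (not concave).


The Hessian of f(x,y) = -5*x^2 - 6*x*y - 3*y^2 + 5*x + 9*y - 14 is:
H = [[-10, -6], [-6, -6]]
Trace = -10 - 6 = -16
Determinant = -10*-6 - (-6)^2 = 24
Discriminant = (-16)^2 - 4*24 = 160.0
Eigenvalues: lambda_1 = -14.3246, lambda_2 = -1.6754
The function is concave.

1


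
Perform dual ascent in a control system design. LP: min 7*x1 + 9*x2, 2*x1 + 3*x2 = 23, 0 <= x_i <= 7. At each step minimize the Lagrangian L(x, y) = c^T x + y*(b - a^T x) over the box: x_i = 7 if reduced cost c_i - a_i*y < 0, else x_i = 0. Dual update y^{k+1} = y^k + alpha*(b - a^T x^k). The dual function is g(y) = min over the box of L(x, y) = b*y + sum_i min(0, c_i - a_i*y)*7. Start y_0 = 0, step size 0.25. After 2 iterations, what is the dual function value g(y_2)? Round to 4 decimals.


Dual ascent for LP: min 7*x1 + 9*x2, 2*x1 + 3*x2 = 23, 0 <= x_i <= 7
Step 1: y^k = 0.0, reduced costs: (7.0, 9.0)
  x^k = (0.0, 0.0), subgradient = b - a^T x = 23.0
  y^{k+1} = 0.0 + 0.25*23.0 = 5.75
Step 2: y^k = 5.75, reduced costs: (-4.5, -8.25)
  x^k = (7.0, 7.0), subgradient = b - a^T x = -12.0
  y^{k+1} = 5.75 + 0.25*-12.0 = 2.75
Dual objective at y_2 = 2.75: reduced costs (1.5, 0.75), box minimizer x = (0.0, 0.0)
g(y_2) = b*y + (c1 - a1*y)*x1 + (c2 - a2*y)*x2 = 23*2.75 + 1.5*0.0 + 0.75*0.0 = 63.25 + 0.0 + 0.0 = 63.25


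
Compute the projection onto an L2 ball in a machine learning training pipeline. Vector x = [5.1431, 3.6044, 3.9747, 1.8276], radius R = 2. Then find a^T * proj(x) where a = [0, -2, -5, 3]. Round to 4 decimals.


Step 1: Compute ||x|| (intermediates to 6 decimals).
||x|| = sqrt(5.1431^2 + 3.6044^2 + 3.9747^2 + 1.8276^2) = 7.653858
Step 2: Project.
Since ||x|| > R, scale = R/||x|| = 2/7.653858 = 0.261306, proj(x) = scale * x
proj(x) = [1.343923, 0.941851, 1.038613, 0.477563]
Step 3: Dot product.
a^T * proj(x) = 0*1.343923 - 2*0.941851 - 5*1.038613 + 3*0.477563 = -5.6441


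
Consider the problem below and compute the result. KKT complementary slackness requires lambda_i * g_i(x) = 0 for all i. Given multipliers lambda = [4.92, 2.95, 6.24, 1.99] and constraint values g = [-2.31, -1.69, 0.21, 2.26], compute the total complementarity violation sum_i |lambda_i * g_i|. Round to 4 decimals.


KKT complementary slackness check:
lambda_1 * g_1 = 4.92 * -2.31 = -11.3652
lambda_2 * g_2 = 2.95 * -1.69 = -4.9855
lambda_3 * g_3 = 6.24 * 0.21 = 1.3104
lambda_4 * g_4 = 1.99 * 2.26 = 4.4974
Total violation = 11.3652 + 4.9855 + 1.3104 + 4.4974 = 22.1585
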